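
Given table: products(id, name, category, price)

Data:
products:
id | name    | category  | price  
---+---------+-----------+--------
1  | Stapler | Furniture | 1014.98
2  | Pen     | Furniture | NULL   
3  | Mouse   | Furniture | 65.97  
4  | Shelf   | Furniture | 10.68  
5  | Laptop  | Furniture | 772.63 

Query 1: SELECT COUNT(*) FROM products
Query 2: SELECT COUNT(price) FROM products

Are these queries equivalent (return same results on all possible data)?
No, not equivalent

Query 1 returns: [(5,)]
Query 2 returns: [(4,)]

Reason: COUNT(*) includes NULLs, COUNT(column) excludes them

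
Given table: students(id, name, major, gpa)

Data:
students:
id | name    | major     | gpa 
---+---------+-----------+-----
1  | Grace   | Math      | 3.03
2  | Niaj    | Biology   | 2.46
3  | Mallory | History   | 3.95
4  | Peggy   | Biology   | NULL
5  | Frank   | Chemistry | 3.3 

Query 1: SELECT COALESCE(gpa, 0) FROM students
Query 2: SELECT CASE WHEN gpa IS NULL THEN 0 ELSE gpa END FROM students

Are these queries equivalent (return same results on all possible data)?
Yes, equivalent

Both queries return: [(0,), (2.46,), (3.03,), (3.3,), (3.95,)]

Reason: COALESCE vs CASE for NULL handling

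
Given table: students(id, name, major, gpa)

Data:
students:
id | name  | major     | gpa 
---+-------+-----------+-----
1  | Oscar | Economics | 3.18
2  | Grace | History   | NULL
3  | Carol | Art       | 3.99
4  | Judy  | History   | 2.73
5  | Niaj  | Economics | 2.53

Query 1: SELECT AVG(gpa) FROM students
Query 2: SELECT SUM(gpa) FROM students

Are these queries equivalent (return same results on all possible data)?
No, not equivalent

Query 1 returns: [(3.1075,)]
Query 2 returns: [(12.43,)]

Reason: AVG vs SUM give different aggregate values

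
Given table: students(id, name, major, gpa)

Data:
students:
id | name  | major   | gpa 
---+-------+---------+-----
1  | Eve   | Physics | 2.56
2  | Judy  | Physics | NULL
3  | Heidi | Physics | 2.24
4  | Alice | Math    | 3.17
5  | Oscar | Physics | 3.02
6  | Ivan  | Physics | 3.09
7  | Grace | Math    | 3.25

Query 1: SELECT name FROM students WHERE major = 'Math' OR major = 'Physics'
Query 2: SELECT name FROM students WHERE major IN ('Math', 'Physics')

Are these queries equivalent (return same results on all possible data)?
Yes, equivalent

Both queries return: [('Alice',), ('Eve',), ('Grace',), ('Heidi',), ('Ivan',), ('Judy',), ('Oscar',)]

Reason: OR vs IN are equivalent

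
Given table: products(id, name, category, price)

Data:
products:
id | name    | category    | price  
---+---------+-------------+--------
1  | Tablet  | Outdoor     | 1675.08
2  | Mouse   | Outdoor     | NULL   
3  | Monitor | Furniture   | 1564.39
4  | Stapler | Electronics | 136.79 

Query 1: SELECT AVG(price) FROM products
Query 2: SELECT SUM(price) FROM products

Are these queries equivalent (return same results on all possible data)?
No, not equivalent

Query 1 returns: [(1125.42,)]
Query 2 returns: [(3376.26,)]

Reason: AVG vs SUM give different aggregate values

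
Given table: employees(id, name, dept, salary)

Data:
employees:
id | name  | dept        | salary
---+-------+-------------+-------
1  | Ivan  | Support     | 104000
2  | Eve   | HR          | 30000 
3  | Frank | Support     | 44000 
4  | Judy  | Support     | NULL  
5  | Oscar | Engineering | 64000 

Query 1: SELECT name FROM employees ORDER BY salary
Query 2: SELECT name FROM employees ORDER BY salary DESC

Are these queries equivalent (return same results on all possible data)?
No, not equivalent

Query 1 returns: [('Judy',), ('Eve',), ('Frank',), ('Oscar',), ('Ivan',)]
Query 2 returns: [('Ivan',), ('Oscar',), ('Frank',), ('Eve',), ('Judy',)]

Reason: ASC vs DESC gives opposite ordering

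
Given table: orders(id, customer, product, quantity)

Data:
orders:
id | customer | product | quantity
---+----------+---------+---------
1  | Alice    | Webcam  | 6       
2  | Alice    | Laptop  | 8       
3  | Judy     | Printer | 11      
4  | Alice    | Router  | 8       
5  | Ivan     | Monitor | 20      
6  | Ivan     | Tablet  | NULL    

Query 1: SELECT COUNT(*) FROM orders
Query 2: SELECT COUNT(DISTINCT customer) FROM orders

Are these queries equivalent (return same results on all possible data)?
No, not equivalent

Query 1 returns: [(6,)]
Query 2 returns: [(3,)]

Reason: COUNT(*) counts rows, COUNT(DISTINCT customer) counts unique customers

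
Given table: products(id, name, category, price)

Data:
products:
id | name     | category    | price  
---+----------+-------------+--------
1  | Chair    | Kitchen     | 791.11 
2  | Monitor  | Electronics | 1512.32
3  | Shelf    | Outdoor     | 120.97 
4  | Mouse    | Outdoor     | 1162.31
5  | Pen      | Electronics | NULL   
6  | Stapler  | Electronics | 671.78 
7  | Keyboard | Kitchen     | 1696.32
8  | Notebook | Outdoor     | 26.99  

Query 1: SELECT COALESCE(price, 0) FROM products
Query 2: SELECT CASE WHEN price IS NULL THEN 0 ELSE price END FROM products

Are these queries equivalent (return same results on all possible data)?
Yes, equivalent

Both queries return: [(0,), (26.99,), (120.97,), (671.78,), (791.11,), (1162.31,), (1512.32,), (1696.32,)]

Reason: COALESCE vs CASE for NULL handling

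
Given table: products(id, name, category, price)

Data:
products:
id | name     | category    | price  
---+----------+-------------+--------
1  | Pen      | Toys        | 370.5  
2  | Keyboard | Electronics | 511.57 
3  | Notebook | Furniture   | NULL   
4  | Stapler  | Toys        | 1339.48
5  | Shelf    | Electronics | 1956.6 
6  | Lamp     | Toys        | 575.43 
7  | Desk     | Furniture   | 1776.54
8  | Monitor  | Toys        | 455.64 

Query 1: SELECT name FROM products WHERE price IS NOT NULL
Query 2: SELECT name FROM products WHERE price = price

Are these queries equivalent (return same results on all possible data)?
Yes, equivalent

Both queries return: [('Desk',), ('Keyboard',), ('Lamp',), ('Monitor',), ('Pen',), ('Shelf',), ('Stapler',)]

Reason: IS NOT NULL vs self-equality (both exclude NULLs)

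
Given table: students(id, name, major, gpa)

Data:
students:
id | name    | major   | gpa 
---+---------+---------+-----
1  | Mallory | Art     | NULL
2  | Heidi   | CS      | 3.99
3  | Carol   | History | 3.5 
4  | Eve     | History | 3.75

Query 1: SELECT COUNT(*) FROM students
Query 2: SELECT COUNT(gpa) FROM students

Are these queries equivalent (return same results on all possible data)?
No, not equivalent

Query 1 returns: [(4,)]
Query 2 returns: [(3,)]

Reason: COUNT(*) includes NULLs, COUNT(column) excludes them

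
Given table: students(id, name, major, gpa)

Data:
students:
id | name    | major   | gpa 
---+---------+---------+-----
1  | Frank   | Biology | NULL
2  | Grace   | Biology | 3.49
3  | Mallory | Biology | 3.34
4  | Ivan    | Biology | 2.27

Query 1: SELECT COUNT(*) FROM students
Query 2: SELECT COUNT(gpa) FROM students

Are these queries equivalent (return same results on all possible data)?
No, not equivalent

Query 1 returns: [(4,)]
Query 2 returns: [(3,)]

Reason: COUNT(*) includes NULLs, COUNT(column) excludes them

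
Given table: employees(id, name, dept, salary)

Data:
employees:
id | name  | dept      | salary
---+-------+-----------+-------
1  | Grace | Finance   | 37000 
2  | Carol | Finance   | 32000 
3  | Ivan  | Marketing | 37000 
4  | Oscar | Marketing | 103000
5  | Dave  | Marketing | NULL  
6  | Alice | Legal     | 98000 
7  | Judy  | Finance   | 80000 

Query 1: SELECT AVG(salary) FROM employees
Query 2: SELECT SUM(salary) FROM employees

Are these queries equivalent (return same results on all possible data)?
No, not equivalent

Query 1 returns: [(64500.0,)]
Query 2 returns: [(387000,)]

Reason: AVG vs SUM give different aggregate values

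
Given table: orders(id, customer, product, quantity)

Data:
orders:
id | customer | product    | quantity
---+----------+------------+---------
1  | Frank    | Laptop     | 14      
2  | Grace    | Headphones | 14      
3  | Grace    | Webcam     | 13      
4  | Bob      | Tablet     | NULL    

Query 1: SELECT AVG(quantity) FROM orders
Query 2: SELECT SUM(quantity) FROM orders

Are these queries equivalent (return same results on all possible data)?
No, not equivalent

Query 1 returns: [(13.666666666666666,)]
Query 2 returns: [(41,)]

Reason: AVG vs SUM give different aggregate values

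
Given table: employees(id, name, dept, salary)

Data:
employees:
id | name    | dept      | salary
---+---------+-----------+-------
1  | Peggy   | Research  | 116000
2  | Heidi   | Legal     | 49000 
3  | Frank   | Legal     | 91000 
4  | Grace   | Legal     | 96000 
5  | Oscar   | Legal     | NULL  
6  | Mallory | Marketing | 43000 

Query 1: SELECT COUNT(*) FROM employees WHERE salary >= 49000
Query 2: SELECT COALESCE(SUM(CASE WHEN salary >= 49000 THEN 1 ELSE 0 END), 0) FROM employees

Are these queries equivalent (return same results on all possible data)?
Yes, equivalent

Both queries return: [(4,)]

Reason: COUNT with WHERE vs conditional SUM (COALESCE handles empty-table NULL)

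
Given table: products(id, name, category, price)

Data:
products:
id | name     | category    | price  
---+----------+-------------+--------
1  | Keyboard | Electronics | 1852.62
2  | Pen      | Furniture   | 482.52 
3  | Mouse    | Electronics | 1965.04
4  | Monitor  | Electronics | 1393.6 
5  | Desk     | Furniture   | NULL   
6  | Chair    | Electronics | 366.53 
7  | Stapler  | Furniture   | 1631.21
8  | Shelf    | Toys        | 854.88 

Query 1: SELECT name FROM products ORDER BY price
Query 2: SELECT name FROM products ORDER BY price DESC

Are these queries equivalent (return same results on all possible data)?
No, not equivalent

Query 1 returns: [('Desk',), ('Chair',), ('Pen',), ('Shelf',), ('Monitor',), ('Stapler',), ('Keyboard',), ('Mouse',)]
Query 2 returns: [('Mouse',), ('Keyboard',), ('Stapler',), ('Monitor',), ('Shelf',), ('Pen',), ('Chair',), ('Desk',)]

Reason: ASC vs DESC gives opposite ordering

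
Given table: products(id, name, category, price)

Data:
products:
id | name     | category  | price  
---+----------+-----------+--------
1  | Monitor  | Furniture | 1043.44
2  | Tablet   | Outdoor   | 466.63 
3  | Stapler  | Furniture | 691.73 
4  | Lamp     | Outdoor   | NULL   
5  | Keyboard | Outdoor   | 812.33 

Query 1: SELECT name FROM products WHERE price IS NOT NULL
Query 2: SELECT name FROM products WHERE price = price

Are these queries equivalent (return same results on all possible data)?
Yes, equivalent

Both queries return: [('Keyboard',), ('Monitor',), ('Stapler',), ('Tablet',)]

Reason: IS NOT NULL vs self-equality (both exclude NULLs)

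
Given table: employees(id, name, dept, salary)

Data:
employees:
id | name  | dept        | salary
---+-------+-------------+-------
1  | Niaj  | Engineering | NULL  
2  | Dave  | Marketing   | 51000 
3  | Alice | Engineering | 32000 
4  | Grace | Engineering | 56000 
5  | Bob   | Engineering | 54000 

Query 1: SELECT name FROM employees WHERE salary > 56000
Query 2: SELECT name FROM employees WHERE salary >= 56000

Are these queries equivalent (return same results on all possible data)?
No, not equivalent

Query 1 returns: []
Query 2 returns: [('Grace',)]

Reason: > vs >= gives different results when salary = 56000 exists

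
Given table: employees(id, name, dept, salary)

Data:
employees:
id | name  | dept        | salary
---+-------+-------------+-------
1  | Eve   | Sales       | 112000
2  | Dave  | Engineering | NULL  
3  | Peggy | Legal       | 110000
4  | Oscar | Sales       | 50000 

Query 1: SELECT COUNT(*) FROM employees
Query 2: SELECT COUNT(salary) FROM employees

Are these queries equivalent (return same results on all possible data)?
No, not equivalent

Query 1 returns: [(4,)]
Query 2 returns: [(3,)]

Reason: COUNT(*) includes NULLs, COUNT(column) excludes them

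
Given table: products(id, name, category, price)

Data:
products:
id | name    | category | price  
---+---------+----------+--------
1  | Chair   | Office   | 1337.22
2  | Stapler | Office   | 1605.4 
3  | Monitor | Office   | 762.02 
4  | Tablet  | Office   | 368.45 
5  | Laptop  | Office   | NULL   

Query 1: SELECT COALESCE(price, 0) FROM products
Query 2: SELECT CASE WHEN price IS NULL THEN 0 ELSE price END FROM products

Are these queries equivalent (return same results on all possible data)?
Yes, equivalent

Both queries return: [(0,), (368.45,), (762.02,), (1337.22,), (1605.4,)]

Reason: COALESCE vs CASE for NULL handling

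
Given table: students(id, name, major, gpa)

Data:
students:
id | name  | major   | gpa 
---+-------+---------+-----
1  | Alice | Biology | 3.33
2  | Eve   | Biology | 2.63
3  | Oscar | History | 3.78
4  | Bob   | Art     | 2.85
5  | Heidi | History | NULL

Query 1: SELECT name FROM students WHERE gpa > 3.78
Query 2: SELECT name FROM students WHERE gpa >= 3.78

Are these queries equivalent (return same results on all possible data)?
No, not equivalent

Query 1 returns: []
Query 2 returns: [('Oscar',)]

Reason: > vs >= gives different results when gpa = 3.78 exists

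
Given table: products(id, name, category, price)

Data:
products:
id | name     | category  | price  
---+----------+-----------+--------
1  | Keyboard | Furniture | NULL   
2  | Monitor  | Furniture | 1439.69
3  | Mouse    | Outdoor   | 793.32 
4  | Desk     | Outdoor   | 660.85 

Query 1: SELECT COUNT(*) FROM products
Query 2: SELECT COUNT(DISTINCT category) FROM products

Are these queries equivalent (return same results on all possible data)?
No, not equivalent

Query 1 returns: [(4,)]
Query 2 returns: [(2,)]

Reason: COUNT(*) counts rows, COUNT(DISTINCT category) counts unique categorys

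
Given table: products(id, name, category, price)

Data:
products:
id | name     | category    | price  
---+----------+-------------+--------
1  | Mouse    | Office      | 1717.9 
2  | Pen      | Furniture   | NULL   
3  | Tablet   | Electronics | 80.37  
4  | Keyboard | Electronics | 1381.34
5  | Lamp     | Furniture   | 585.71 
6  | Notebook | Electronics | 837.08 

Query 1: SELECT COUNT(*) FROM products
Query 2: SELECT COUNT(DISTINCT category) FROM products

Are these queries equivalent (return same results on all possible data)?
No, not equivalent

Query 1 returns: [(6,)]
Query 2 returns: [(3,)]

Reason: COUNT(*) counts rows, COUNT(DISTINCT category) counts unique categorys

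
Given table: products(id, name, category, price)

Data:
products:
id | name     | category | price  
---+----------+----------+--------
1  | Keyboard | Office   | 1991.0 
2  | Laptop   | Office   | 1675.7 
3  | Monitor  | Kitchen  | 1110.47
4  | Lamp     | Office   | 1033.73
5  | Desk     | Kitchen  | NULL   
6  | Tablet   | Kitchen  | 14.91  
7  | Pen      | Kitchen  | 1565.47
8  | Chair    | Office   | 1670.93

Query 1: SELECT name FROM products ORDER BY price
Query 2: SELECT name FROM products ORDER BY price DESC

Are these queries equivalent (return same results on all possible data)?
No, not equivalent

Query 1 returns: [('Desk',), ('Tablet',), ('Lamp',), ('Monitor',), ('Pen',), ('Chair',), ('Laptop',), ('Keyboard',)]
Query 2 returns: [('Keyboard',), ('Laptop',), ('Chair',), ('Pen',), ('Monitor',), ('Lamp',), ('Tablet',), ('Desk',)]

Reason: ASC vs DESC gives opposite ordering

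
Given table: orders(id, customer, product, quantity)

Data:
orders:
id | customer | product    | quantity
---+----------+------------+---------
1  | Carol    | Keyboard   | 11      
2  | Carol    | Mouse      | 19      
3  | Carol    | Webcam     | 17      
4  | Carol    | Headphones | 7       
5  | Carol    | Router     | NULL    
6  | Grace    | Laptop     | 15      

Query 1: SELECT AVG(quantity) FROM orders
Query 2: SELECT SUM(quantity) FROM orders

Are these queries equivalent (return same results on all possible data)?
No, not equivalent

Query 1 returns: [(13.8,)]
Query 2 returns: [(69,)]

Reason: AVG vs SUM give different aggregate values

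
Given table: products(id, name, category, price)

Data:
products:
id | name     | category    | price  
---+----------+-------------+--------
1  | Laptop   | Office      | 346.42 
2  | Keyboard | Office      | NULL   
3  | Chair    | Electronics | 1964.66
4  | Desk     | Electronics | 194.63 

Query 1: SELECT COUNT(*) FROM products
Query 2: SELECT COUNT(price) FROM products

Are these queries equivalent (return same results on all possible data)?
No, not equivalent

Query 1 returns: [(4,)]
Query 2 returns: [(3,)]

Reason: COUNT(*) includes NULLs, COUNT(column) excludes them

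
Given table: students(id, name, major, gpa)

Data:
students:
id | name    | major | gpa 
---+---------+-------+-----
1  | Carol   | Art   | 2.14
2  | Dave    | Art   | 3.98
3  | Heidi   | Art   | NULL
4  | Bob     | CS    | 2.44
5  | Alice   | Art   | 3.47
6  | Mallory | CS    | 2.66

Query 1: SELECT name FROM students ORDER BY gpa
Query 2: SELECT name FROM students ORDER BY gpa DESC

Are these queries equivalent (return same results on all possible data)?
No, not equivalent

Query 1 returns: [('Heidi',), ('Carol',), ('Bob',), ('Mallory',), ('Alice',), ('Dave',)]
Query 2 returns: [('Dave',), ('Alice',), ('Mallory',), ('Bob',), ('Carol',), ('Heidi',)]

Reason: ASC vs DESC gives opposite ordering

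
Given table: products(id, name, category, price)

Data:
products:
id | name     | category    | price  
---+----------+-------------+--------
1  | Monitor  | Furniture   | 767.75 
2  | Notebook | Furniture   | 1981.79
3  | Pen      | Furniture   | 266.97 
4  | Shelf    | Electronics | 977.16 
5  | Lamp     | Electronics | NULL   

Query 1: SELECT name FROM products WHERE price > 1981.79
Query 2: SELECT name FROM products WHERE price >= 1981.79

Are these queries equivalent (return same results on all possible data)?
No, not equivalent

Query 1 returns: []
Query 2 returns: [('Notebook',)]

Reason: > vs >= gives different results when price = 1981.79 exists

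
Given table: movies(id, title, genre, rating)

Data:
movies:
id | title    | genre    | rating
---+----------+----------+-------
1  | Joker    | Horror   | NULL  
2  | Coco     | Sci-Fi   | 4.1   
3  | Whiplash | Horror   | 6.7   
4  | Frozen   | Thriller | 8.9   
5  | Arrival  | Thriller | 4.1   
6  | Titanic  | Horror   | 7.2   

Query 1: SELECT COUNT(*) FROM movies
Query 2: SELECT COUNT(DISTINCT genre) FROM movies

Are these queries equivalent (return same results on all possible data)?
No, not equivalent

Query 1 returns: [(6,)]
Query 2 returns: [(3,)]

Reason: COUNT(*) counts rows, COUNT(DISTINCT genre) counts unique genres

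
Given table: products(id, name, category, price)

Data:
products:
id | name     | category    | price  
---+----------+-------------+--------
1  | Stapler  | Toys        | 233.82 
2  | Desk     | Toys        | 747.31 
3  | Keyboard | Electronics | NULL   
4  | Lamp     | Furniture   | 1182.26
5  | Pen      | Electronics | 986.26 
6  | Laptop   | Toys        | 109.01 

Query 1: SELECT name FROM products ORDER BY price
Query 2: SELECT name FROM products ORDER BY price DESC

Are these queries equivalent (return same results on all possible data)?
No, not equivalent

Query 1 returns: [('Keyboard',), ('Laptop',), ('Stapler',), ('Desk',), ('Pen',), ('Lamp',)]
Query 2 returns: [('Lamp',), ('Pen',), ('Desk',), ('Stapler',), ('Laptop',), ('Keyboard',)]

Reason: ASC vs DESC gives opposite ordering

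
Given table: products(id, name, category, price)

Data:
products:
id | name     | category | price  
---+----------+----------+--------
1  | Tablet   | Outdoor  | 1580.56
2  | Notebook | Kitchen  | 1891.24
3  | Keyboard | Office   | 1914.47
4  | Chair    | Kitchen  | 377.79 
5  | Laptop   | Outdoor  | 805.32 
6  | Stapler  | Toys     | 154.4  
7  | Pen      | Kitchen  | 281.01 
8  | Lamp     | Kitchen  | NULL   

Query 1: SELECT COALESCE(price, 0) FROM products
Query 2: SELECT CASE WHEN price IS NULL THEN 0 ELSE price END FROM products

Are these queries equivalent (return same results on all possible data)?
Yes, equivalent

Both queries return: [(0,), (154.4,), (281.01,), (377.79,), (805.32,), (1580.56,), (1891.24,), (1914.47,)]

Reason: COALESCE vs CASE for NULL handling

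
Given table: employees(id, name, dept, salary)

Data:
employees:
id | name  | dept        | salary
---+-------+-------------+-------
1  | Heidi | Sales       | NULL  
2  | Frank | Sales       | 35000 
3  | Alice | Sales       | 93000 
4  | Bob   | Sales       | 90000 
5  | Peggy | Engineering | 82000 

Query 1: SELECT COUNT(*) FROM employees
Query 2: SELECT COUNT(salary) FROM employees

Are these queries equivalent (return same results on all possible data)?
No, not equivalent

Query 1 returns: [(5,)]
Query 2 returns: [(4,)]

Reason: COUNT(*) includes NULLs, COUNT(column) excludes them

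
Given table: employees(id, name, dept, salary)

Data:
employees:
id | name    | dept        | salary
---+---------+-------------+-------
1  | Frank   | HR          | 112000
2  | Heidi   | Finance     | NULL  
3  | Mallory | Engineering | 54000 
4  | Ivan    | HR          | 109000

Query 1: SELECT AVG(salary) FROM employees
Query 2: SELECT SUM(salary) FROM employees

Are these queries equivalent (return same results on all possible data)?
No, not equivalent

Query 1 returns: [(91666.66666666667,)]
Query 2 returns: [(275000,)]

Reason: AVG vs SUM give different aggregate values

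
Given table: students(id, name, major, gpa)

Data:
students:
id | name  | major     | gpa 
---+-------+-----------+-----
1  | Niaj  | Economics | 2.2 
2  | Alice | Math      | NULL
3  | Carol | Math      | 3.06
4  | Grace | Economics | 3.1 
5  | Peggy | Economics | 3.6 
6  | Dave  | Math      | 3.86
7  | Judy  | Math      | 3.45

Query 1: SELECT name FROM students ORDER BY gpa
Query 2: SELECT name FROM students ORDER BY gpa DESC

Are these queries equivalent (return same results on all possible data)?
No, not equivalent

Query 1 returns: [('Alice',), ('Niaj',), ('Carol',), ('Grace',), ('Judy',), ('Peggy',), ('Dave',)]
Query 2 returns: [('Dave',), ('Peggy',), ('Judy',), ('Grace',), ('Carol',), ('Niaj',), ('Alice',)]

Reason: ASC vs DESC gives opposite ordering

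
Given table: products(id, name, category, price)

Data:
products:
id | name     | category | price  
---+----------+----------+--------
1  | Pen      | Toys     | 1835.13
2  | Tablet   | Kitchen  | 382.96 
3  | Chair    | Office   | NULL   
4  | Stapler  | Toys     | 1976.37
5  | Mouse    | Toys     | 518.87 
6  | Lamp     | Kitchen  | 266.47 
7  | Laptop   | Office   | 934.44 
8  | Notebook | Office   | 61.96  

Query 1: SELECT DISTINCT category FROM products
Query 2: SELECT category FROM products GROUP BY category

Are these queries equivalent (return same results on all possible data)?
Yes, equivalent

Both queries return: [('Kitchen',), ('Office',), ('Toys',)]

Reason: Both get unique categorys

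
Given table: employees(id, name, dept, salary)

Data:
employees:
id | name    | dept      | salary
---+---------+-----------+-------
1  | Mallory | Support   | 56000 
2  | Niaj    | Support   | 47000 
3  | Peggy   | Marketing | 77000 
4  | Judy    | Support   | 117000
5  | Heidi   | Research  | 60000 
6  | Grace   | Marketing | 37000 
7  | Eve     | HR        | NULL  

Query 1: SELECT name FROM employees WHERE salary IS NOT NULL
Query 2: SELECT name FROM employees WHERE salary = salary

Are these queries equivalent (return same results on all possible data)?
Yes, equivalent

Both queries return: [('Grace',), ('Heidi',), ('Judy',), ('Mallory',), ('Niaj',), ('Peggy',)]

Reason: IS NOT NULL vs self-equality (both exclude NULLs)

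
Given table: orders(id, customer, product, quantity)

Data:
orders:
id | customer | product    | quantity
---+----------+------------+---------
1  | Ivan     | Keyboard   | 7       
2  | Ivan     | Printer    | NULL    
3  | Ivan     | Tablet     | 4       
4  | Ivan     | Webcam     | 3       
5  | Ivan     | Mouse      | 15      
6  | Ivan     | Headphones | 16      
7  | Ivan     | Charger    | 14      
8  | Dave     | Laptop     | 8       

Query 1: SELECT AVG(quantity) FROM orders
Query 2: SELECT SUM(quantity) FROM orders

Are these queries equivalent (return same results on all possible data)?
No, not equivalent

Query 1 returns: [(9.571428571428571,)]
Query 2 returns: [(67,)]

Reason: AVG vs SUM give different aggregate values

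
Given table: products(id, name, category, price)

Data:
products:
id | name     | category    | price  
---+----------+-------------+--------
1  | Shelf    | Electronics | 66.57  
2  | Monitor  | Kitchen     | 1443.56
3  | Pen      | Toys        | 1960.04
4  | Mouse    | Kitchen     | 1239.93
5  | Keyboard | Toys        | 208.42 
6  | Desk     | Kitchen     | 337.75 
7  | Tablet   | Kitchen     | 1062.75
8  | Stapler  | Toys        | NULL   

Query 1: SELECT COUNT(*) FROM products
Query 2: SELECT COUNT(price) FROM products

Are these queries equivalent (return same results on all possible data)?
No, not equivalent

Query 1 returns: [(8,)]
Query 2 returns: [(7,)]

Reason: COUNT(*) includes NULLs, COUNT(column) excludes them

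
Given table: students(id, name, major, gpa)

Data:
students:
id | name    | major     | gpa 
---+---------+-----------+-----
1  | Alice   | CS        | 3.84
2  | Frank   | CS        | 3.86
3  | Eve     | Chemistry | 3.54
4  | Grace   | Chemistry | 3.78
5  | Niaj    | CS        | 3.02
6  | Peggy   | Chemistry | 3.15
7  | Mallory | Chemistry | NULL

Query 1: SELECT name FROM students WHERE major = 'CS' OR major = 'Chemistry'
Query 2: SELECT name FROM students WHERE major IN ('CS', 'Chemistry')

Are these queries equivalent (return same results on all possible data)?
Yes, equivalent

Both queries return: [('Alice',), ('Eve',), ('Frank',), ('Grace',), ('Mallory',), ('Niaj',), ('Peggy',)]

Reason: OR vs IN are equivalent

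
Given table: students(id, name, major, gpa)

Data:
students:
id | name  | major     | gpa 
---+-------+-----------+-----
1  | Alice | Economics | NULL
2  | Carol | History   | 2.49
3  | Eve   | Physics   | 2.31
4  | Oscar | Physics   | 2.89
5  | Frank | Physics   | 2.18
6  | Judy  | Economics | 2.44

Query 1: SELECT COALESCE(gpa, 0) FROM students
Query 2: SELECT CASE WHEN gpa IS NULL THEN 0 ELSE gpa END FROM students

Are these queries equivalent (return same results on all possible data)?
Yes, equivalent

Both queries return: [(0,), (2.18,), (2.31,), (2.44,), (2.49,), (2.89,)]

Reason: COALESCE vs CASE for NULL handling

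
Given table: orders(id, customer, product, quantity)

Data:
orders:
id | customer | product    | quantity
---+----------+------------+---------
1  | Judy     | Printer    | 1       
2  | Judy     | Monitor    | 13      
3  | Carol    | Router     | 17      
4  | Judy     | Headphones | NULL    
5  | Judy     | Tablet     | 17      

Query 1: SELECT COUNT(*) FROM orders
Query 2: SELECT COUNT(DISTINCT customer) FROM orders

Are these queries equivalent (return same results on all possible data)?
No, not equivalent

Query 1 returns: [(5,)]
Query 2 returns: [(2,)]

Reason: COUNT(*) counts rows, COUNT(DISTINCT customer) counts unique customers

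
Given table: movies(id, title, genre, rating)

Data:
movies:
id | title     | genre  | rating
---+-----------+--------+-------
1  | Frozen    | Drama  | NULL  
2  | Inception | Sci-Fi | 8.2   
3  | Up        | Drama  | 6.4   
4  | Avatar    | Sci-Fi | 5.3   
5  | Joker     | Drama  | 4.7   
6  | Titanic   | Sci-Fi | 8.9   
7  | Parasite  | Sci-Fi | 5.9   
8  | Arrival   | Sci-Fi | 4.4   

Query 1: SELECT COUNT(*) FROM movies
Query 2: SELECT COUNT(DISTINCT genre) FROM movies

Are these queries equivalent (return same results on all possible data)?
No, not equivalent

Query 1 returns: [(8,)]
Query 2 returns: [(2,)]

Reason: COUNT(*) counts rows, COUNT(DISTINCT genre) counts unique genres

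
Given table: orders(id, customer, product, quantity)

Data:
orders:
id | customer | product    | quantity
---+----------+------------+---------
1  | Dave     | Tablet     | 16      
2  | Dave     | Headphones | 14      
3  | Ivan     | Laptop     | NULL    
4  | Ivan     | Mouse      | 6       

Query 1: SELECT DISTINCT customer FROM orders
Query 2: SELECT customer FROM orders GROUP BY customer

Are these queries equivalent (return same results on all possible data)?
Yes, equivalent

Both queries return: [('Dave',), ('Ivan',)]

Reason: Both get unique customers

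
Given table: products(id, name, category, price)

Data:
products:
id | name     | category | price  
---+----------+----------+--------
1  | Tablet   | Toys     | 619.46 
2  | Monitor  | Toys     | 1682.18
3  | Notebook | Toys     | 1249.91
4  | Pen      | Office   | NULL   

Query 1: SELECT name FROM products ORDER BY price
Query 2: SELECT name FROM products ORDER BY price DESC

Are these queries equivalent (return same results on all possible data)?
No, not equivalent

Query 1 returns: [('Pen',), ('Tablet',), ('Notebook',), ('Monitor',)]
Query 2 returns: [('Monitor',), ('Notebook',), ('Tablet',), ('Pen',)]

Reason: ASC vs DESC gives opposite ordering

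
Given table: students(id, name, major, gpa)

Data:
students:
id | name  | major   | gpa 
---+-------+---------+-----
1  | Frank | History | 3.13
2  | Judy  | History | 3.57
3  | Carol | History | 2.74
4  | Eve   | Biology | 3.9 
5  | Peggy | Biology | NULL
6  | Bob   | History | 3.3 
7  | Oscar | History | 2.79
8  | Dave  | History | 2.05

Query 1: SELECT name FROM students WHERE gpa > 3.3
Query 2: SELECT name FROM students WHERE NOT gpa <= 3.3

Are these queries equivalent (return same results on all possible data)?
Yes, equivalent

Both queries return: [('Eve',), ('Judy',)]

Reason: Both filter gpa > 3.3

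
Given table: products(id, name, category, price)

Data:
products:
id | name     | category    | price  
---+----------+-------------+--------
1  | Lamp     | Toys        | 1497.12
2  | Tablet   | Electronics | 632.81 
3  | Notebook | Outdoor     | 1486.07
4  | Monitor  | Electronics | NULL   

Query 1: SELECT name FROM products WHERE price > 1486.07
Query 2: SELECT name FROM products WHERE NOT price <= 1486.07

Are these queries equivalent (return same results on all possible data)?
Yes, equivalent

Both queries return: [('Lamp',)]

Reason: Both filter price > 1486.07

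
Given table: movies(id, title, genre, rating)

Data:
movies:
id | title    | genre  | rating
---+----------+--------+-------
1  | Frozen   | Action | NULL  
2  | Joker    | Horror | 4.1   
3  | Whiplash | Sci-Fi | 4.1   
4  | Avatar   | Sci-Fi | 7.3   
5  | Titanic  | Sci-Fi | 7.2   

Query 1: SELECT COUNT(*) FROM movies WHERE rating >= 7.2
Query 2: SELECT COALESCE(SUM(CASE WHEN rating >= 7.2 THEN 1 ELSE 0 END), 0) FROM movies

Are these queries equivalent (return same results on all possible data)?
Yes, equivalent

Both queries return: [(2,)]

Reason: COUNT with WHERE vs conditional SUM (COALESCE handles empty-table NULL)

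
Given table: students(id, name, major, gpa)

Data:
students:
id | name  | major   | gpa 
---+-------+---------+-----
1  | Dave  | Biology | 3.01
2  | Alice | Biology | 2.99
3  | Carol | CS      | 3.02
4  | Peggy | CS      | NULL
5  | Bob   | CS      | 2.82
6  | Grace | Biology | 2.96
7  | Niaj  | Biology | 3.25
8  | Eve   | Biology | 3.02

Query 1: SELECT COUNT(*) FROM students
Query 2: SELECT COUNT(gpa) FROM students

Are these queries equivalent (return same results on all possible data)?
No, not equivalent

Query 1 returns: [(8,)]
Query 2 returns: [(7,)]

Reason: COUNT(*) includes NULLs, COUNT(column) excludes them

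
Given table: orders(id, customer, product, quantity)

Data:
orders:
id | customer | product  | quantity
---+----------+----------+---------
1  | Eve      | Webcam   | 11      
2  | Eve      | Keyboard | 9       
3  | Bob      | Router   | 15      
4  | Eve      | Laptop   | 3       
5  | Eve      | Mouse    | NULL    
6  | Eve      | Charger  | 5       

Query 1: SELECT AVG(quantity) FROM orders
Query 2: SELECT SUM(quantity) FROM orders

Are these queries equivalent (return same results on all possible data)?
No, not equivalent

Query 1 returns: [(8.6,)]
Query 2 returns: [(43,)]

Reason: AVG vs SUM give different aggregate values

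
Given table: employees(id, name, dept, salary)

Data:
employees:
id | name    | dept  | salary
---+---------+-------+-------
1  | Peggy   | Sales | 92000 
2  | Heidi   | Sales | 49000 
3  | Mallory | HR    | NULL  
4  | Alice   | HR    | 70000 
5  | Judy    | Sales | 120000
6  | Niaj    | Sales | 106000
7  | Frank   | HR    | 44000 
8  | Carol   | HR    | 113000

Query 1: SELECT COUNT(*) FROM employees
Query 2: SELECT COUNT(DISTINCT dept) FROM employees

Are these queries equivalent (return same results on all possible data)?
No, not equivalent

Query 1 returns: [(8,)]
Query 2 returns: [(2,)]

Reason: COUNT(*) counts rows, COUNT(DISTINCT dept) counts unique depts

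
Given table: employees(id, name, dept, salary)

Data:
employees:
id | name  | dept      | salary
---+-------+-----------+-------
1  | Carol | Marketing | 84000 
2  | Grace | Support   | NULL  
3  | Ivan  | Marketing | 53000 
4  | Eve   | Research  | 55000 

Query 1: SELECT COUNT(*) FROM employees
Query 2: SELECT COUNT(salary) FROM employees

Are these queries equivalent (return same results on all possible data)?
No, not equivalent

Query 1 returns: [(4,)]
Query 2 returns: [(3,)]

Reason: COUNT(*) includes NULLs, COUNT(column) excludes them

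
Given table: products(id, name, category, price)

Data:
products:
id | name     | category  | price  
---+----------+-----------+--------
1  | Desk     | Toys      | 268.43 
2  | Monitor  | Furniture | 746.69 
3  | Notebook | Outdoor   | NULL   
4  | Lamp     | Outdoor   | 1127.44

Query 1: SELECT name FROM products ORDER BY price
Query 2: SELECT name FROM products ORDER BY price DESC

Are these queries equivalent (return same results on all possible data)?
No, not equivalent

Query 1 returns: [('Notebook',), ('Desk',), ('Monitor',), ('Lamp',)]
Query 2 returns: [('Lamp',), ('Monitor',), ('Desk',), ('Notebook',)]

Reason: ASC vs DESC gives opposite ordering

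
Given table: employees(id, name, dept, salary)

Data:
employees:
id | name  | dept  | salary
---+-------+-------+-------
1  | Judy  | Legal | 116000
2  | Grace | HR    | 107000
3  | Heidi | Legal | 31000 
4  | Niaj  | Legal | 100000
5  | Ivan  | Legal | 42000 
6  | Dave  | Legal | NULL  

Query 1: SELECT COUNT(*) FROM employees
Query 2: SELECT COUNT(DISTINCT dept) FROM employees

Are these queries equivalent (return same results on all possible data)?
No, not equivalent

Query 1 returns: [(6,)]
Query 2 returns: [(2,)]

Reason: COUNT(*) counts rows, COUNT(DISTINCT dept) counts unique depts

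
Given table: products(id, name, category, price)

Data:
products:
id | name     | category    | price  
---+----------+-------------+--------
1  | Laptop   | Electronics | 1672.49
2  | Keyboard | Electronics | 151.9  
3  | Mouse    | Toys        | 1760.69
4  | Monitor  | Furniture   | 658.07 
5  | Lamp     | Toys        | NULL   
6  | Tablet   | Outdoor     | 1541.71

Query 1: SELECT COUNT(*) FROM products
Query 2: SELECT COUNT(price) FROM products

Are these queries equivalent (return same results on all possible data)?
No, not equivalent

Query 1 returns: [(6,)]
Query 2 returns: [(5,)]

Reason: COUNT(*) includes NULLs, COUNT(column) excludes them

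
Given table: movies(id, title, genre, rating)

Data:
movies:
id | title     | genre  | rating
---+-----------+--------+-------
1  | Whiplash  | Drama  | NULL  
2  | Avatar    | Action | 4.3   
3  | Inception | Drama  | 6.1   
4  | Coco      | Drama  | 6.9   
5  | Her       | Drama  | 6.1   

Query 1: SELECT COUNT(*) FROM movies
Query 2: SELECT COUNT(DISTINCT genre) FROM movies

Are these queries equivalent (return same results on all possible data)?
No, not equivalent

Query 1 returns: [(5,)]
Query 2 returns: [(2,)]

Reason: COUNT(*) counts rows, COUNT(DISTINCT genre) counts unique genres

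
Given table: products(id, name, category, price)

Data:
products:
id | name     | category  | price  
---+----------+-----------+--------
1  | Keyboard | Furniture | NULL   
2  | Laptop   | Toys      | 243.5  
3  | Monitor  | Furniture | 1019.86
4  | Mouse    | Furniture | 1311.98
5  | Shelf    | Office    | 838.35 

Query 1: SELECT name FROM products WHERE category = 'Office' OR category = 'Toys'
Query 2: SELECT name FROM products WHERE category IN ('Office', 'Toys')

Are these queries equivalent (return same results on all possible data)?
Yes, equivalent

Both queries return: [('Laptop',), ('Shelf',)]

Reason: OR vs IN are equivalent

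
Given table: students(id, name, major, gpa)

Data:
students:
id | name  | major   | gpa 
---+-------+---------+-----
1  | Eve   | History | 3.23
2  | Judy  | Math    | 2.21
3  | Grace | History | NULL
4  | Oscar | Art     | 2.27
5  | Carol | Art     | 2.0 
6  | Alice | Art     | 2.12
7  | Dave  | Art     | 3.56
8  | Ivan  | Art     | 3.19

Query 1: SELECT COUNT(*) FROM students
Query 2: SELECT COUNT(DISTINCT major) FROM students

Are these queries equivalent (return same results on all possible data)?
No, not equivalent

Query 1 returns: [(8,)]
Query 2 returns: [(3,)]

Reason: COUNT(*) counts rows, COUNT(DISTINCT major) counts unique majors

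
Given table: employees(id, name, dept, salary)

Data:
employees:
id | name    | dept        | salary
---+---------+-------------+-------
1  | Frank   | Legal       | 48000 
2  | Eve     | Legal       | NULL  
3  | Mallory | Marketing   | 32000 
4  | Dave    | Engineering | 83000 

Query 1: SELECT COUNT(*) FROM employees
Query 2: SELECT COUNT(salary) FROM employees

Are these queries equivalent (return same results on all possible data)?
No, not equivalent

Query 1 returns: [(4,)]
Query 2 returns: [(3,)]

Reason: COUNT(*) includes NULLs, COUNT(column) excludes them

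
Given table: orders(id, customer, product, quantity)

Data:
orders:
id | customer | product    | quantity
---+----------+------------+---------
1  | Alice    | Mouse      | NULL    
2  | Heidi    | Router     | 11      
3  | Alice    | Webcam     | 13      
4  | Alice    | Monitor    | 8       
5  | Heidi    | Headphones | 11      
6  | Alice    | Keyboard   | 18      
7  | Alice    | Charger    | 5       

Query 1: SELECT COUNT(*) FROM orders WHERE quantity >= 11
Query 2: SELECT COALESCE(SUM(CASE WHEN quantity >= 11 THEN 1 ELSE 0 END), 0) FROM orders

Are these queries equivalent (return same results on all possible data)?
Yes, equivalent

Both queries return: [(4,)]

Reason: COUNT with WHERE vs conditional SUM (COALESCE handles empty-table NULL)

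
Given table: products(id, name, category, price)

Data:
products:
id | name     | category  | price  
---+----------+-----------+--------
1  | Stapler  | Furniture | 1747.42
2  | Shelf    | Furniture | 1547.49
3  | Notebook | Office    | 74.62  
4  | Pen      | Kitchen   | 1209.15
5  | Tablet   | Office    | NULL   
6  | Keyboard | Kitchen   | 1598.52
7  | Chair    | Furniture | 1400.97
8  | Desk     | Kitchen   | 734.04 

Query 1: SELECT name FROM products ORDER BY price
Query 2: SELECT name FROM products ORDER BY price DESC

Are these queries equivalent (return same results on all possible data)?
No, not equivalent

Query 1 returns: [('Tablet',), ('Notebook',), ('Desk',), ('Pen',), ('Chair',), ('Shelf',), ('Keyboard',), ('Stapler',)]
Query 2 returns: [('Stapler',), ('Keyboard',), ('Shelf',), ('Chair',), ('Pen',), ('Desk',), ('Notebook',), ('Tablet',)]

Reason: ASC vs DESC gives opposite ordering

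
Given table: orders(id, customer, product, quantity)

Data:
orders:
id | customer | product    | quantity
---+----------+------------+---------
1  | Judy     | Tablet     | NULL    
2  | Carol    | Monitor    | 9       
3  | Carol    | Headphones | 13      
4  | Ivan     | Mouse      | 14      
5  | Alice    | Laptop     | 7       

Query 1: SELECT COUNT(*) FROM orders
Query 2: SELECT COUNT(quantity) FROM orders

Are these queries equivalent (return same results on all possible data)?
No, not equivalent

Query 1 returns: [(5,)]
Query 2 returns: [(4,)]

Reason: COUNT(*) includes NULLs, COUNT(column) excludes them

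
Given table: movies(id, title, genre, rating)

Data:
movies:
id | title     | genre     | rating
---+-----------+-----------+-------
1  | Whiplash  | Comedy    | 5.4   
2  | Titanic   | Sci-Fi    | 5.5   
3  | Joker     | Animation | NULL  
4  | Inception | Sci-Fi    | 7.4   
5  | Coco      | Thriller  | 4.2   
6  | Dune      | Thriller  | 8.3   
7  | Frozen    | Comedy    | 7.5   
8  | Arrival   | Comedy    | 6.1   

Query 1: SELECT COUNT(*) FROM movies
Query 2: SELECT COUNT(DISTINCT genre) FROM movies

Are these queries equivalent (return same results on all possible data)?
No, not equivalent

Query 1 returns: [(8,)]
Query 2 returns: [(4,)]

Reason: COUNT(*) counts rows, COUNT(DISTINCT genre) counts unique genres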